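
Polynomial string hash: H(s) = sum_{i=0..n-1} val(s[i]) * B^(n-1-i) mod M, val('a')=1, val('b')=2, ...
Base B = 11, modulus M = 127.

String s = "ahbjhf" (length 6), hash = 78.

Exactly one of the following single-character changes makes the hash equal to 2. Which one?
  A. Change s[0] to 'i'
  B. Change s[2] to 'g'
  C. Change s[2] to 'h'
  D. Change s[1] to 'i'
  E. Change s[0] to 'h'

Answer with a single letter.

Answer: B

Derivation:
Option A: s[0]='a'->'i', delta=(9-1)*11^5 mod 127 = 120, hash=78+120 mod 127 = 71
Option B: s[2]='b'->'g', delta=(7-2)*11^3 mod 127 = 51, hash=78+51 mod 127 = 2 <-- target
Option C: s[2]='b'->'h', delta=(8-2)*11^3 mod 127 = 112, hash=78+112 mod 127 = 63
Option D: s[1]='h'->'i', delta=(9-8)*11^4 mod 127 = 36, hash=78+36 mod 127 = 114
Option E: s[0]='a'->'h', delta=(8-1)*11^5 mod 127 = 105, hash=78+105 mod 127 = 56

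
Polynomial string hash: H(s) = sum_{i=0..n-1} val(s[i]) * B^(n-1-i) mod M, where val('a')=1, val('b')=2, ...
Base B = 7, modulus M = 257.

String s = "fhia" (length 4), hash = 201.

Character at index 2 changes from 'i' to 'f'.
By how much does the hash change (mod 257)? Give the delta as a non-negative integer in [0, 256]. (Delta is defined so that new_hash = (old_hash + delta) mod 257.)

Answer: 236

Derivation:
Delta formula: (val(new) - val(old)) * B^(n-1-k) mod M
  val('f') - val('i') = 6 - 9 = -3
  B^(n-1-k) = 7^1 mod 257 = 7
  Delta = -3 * 7 mod 257 = 236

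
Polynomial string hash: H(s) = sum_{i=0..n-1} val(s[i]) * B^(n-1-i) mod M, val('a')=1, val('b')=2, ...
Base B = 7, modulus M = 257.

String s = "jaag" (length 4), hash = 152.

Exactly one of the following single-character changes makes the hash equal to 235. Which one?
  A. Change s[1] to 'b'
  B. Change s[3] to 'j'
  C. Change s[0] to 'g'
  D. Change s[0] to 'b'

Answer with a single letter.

Option A: s[1]='a'->'b', delta=(2-1)*7^2 mod 257 = 49, hash=152+49 mod 257 = 201
Option B: s[3]='g'->'j', delta=(10-7)*7^0 mod 257 = 3, hash=152+3 mod 257 = 155
Option C: s[0]='j'->'g', delta=(7-10)*7^3 mod 257 = 256, hash=152+256 mod 257 = 151
Option D: s[0]='j'->'b', delta=(2-10)*7^3 mod 257 = 83, hash=152+83 mod 257 = 235 <-- target

Answer: D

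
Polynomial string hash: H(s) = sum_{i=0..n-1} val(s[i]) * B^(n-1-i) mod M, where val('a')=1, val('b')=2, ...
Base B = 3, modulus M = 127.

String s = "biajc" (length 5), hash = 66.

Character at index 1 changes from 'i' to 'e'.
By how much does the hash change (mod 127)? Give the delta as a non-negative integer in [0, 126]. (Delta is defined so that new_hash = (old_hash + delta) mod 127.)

Delta formula: (val(new) - val(old)) * B^(n-1-k) mod M
  val('e') - val('i') = 5 - 9 = -4
  B^(n-1-k) = 3^3 mod 127 = 27
  Delta = -4 * 27 mod 127 = 19

Answer: 19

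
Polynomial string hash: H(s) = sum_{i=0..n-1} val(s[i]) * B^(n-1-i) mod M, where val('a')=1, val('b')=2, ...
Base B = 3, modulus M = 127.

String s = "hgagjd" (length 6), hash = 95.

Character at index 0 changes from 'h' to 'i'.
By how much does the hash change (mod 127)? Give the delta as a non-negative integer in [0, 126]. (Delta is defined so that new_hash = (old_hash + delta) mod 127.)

Answer: 116

Derivation:
Delta formula: (val(new) - val(old)) * B^(n-1-k) mod M
  val('i') - val('h') = 9 - 8 = 1
  B^(n-1-k) = 3^5 mod 127 = 116
  Delta = 1 * 116 mod 127 = 116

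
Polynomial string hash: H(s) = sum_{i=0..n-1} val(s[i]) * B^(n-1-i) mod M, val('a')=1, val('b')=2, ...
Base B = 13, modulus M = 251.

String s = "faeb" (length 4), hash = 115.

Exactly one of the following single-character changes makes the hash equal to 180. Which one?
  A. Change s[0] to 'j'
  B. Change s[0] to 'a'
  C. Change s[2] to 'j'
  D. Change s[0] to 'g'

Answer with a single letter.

Option A: s[0]='f'->'j', delta=(10-6)*13^3 mod 251 = 3, hash=115+3 mod 251 = 118
Option B: s[0]='f'->'a', delta=(1-6)*13^3 mod 251 = 59, hash=115+59 mod 251 = 174
Option C: s[2]='e'->'j', delta=(10-5)*13^1 mod 251 = 65, hash=115+65 mod 251 = 180 <-- target
Option D: s[0]='f'->'g', delta=(7-6)*13^3 mod 251 = 189, hash=115+189 mod 251 = 53

Answer: C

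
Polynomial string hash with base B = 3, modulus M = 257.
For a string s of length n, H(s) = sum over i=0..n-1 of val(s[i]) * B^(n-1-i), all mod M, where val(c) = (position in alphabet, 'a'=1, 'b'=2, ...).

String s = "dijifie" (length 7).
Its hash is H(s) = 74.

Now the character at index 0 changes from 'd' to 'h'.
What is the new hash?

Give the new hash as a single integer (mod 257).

val('d') = 4, val('h') = 8
Position k = 0, exponent = n-1-k = 6
B^6 mod M = 3^6 mod 257 = 215
Delta = (8 - 4) * 215 mod 257 = 89
New hash = (74 + 89) mod 257 = 163

Answer: 163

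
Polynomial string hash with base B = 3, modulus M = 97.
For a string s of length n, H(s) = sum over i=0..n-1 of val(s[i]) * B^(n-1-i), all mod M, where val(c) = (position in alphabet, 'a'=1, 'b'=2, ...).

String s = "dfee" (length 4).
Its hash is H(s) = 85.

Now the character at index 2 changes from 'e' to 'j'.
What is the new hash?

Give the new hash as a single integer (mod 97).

val('e') = 5, val('j') = 10
Position k = 2, exponent = n-1-k = 1
B^1 mod M = 3^1 mod 97 = 3
Delta = (10 - 5) * 3 mod 97 = 15
New hash = (85 + 15) mod 97 = 3

Answer: 3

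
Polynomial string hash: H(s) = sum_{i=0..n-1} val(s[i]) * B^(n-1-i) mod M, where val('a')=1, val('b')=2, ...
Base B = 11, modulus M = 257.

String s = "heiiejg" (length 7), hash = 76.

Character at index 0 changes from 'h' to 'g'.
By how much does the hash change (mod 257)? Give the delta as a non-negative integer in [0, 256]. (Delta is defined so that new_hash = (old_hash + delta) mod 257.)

Delta formula: (val(new) - val(old)) * B^(n-1-k) mod M
  val('g') - val('h') = 7 - 8 = -1
  B^(n-1-k) = 11^6 mod 257 = 60
  Delta = -1 * 60 mod 257 = 197

Answer: 197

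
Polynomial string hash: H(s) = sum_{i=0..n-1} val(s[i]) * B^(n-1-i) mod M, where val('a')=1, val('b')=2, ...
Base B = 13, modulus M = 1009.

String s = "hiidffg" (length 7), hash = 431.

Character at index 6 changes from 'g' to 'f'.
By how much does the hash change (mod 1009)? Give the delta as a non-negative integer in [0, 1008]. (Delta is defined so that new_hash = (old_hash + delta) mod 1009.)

Answer: 1008

Derivation:
Delta formula: (val(new) - val(old)) * B^(n-1-k) mod M
  val('f') - val('g') = 6 - 7 = -1
  B^(n-1-k) = 13^0 mod 1009 = 1
  Delta = -1 * 1 mod 1009 = 1008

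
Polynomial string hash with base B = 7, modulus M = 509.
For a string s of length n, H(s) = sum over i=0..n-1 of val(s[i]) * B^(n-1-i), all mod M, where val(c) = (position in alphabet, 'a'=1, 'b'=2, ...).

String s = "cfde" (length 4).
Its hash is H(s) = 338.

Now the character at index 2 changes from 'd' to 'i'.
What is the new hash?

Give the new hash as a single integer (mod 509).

val('d') = 4, val('i') = 9
Position k = 2, exponent = n-1-k = 1
B^1 mod M = 7^1 mod 509 = 7
Delta = (9 - 4) * 7 mod 509 = 35
New hash = (338 + 35) mod 509 = 373

Answer: 373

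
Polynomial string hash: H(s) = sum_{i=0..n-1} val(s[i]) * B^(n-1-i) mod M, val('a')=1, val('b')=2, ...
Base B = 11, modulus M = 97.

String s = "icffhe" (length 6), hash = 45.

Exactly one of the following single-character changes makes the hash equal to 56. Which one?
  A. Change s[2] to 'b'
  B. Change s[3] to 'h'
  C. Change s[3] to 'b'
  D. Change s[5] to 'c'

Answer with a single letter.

Option A: s[2]='f'->'b', delta=(2-6)*11^3 mod 97 = 11, hash=45+11 mod 97 = 56 <-- target
Option B: s[3]='f'->'h', delta=(8-6)*11^2 mod 97 = 48, hash=45+48 mod 97 = 93
Option C: s[3]='f'->'b', delta=(2-6)*11^2 mod 97 = 1, hash=45+1 mod 97 = 46
Option D: s[5]='e'->'c', delta=(3-5)*11^0 mod 97 = 95, hash=45+95 mod 97 = 43

Answer: A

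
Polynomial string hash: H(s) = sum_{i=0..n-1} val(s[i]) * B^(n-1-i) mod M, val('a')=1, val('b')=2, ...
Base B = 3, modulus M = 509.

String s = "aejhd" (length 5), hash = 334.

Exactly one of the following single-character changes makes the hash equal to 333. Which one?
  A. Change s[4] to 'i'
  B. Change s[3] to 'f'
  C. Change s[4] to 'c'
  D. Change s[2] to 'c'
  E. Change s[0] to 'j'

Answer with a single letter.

Answer: C

Derivation:
Option A: s[4]='d'->'i', delta=(9-4)*3^0 mod 509 = 5, hash=334+5 mod 509 = 339
Option B: s[3]='h'->'f', delta=(6-8)*3^1 mod 509 = 503, hash=334+503 mod 509 = 328
Option C: s[4]='d'->'c', delta=(3-4)*3^0 mod 509 = 508, hash=334+508 mod 509 = 333 <-- target
Option D: s[2]='j'->'c', delta=(3-10)*3^2 mod 509 = 446, hash=334+446 mod 509 = 271
Option E: s[0]='a'->'j', delta=(10-1)*3^4 mod 509 = 220, hash=334+220 mod 509 = 45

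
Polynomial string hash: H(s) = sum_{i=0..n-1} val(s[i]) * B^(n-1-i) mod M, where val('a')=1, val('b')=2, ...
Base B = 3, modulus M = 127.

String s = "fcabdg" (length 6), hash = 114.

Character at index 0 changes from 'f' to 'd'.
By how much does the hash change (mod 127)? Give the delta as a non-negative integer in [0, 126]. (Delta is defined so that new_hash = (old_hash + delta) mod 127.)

Answer: 22

Derivation:
Delta formula: (val(new) - val(old)) * B^(n-1-k) mod M
  val('d') - val('f') = 4 - 6 = -2
  B^(n-1-k) = 3^5 mod 127 = 116
  Delta = -2 * 116 mod 127 = 22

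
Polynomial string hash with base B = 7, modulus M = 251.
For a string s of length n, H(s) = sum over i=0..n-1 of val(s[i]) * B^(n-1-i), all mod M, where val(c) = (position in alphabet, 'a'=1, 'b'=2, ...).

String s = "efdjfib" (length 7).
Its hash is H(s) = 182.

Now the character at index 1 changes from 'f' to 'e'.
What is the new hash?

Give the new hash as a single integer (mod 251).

Answer: 192

Derivation:
val('f') = 6, val('e') = 5
Position k = 1, exponent = n-1-k = 5
B^5 mod M = 7^5 mod 251 = 241
Delta = (5 - 6) * 241 mod 251 = 10
New hash = (182 + 10) mod 251 = 192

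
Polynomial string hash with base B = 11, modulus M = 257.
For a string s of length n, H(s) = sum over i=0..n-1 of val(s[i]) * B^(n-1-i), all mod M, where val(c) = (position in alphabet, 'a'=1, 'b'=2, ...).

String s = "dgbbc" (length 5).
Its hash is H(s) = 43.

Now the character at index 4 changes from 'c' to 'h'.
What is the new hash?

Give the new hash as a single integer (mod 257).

val('c') = 3, val('h') = 8
Position k = 4, exponent = n-1-k = 0
B^0 mod M = 11^0 mod 257 = 1
Delta = (8 - 3) * 1 mod 257 = 5
New hash = (43 + 5) mod 257 = 48

Answer: 48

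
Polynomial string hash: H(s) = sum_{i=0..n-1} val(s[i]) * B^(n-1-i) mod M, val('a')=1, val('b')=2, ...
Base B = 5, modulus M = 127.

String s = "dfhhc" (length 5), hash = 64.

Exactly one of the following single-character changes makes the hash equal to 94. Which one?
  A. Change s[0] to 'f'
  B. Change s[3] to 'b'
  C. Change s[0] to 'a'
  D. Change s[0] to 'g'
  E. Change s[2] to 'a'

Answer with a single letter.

Answer: C

Derivation:
Option A: s[0]='d'->'f', delta=(6-4)*5^4 mod 127 = 107, hash=64+107 mod 127 = 44
Option B: s[3]='h'->'b', delta=(2-8)*5^1 mod 127 = 97, hash=64+97 mod 127 = 34
Option C: s[0]='d'->'a', delta=(1-4)*5^4 mod 127 = 30, hash=64+30 mod 127 = 94 <-- target
Option D: s[0]='d'->'g', delta=(7-4)*5^4 mod 127 = 97, hash=64+97 mod 127 = 34
Option E: s[2]='h'->'a', delta=(1-8)*5^2 mod 127 = 79, hash=64+79 mod 127 = 16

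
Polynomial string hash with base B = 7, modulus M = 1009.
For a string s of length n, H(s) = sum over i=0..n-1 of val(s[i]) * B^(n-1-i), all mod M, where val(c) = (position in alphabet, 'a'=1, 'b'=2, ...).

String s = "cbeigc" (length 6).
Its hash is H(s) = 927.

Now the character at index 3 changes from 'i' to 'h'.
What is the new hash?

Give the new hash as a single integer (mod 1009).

val('i') = 9, val('h') = 8
Position k = 3, exponent = n-1-k = 2
B^2 mod M = 7^2 mod 1009 = 49
Delta = (8 - 9) * 49 mod 1009 = 960
New hash = (927 + 960) mod 1009 = 878

Answer: 878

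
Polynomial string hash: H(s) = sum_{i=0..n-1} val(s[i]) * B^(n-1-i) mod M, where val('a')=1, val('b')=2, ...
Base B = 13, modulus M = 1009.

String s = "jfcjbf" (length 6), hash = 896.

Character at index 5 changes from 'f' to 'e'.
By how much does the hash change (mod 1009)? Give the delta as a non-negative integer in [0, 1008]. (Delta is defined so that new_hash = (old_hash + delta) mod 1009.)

Delta formula: (val(new) - val(old)) * B^(n-1-k) mod M
  val('e') - val('f') = 5 - 6 = -1
  B^(n-1-k) = 13^0 mod 1009 = 1
  Delta = -1 * 1 mod 1009 = 1008

Answer: 1008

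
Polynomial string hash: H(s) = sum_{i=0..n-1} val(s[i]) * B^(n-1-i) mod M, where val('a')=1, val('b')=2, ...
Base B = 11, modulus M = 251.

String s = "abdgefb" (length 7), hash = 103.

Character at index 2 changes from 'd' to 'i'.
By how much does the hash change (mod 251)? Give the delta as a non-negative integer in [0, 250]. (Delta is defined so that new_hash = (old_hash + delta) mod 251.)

Delta formula: (val(new) - val(old)) * B^(n-1-k) mod M
  val('i') - val('d') = 9 - 4 = 5
  B^(n-1-k) = 11^4 mod 251 = 83
  Delta = 5 * 83 mod 251 = 164

Answer: 164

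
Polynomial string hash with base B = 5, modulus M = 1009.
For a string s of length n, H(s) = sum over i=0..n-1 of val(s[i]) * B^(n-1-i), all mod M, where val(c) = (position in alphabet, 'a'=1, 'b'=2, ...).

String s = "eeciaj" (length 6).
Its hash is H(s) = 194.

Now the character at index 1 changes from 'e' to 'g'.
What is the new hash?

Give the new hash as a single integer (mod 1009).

val('e') = 5, val('g') = 7
Position k = 1, exponent = n-1-k = 4
B^4 mod M = 5^4 mod 1009 = 625
Delta = (7 - 5) * 625 mod 1009 = 241
New hash = (194 + 241) mod 1009 = 435

Answer: 435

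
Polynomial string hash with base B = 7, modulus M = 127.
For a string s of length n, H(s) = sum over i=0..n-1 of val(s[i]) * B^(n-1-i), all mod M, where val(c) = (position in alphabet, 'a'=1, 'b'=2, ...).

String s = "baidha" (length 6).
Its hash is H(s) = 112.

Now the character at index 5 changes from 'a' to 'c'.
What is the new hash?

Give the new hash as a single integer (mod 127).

val('a') = 1, val('c') = 3
Position k = 5, exponent = n-1-k = 0
B^0 mod M = 7^0 mod 127 = 1
Delta = (3 - 1) * 1 mod 127 = 2
New hash = (112 + 2) mod 127 = 114

Answer: 114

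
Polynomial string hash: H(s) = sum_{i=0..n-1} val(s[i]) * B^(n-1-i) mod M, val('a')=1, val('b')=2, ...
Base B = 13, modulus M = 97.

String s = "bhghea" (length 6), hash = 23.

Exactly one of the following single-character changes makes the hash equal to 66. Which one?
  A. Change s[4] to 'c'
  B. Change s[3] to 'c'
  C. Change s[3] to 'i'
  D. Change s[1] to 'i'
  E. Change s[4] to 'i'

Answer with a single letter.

Option A: s[4]='e'->'c', delta=(3-5)*13^1 mod 97 = 71, hash=23+71 mod 97 = 94
Option B: s[3]='h'->'c', delta=(3-8)*13^2 mod 97 = 28, hash=23+28 mod 97 = 51
Option C: s[3]='h'->'i', delta=(9-8)*13^2 mod 97 = 72, hash=23+72 mod 97 = 95
Option D: s[1]='h'->'i', delta=(9-8)*13^4 mod 97 = 43, hash=23+43 mod 97 = 66 <-- target
Option E: s[4]='e'->'i', delta=(9-5)*13^1 mod 97 = 52, hash=23+52 mod 97 = 75

Answer: D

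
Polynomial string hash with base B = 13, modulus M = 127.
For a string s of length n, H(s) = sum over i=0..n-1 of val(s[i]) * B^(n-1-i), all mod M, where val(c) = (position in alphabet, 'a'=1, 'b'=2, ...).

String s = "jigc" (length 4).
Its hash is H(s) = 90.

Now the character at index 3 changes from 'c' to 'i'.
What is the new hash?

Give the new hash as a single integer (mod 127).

val('c') = 3, val('i') = 9
Position k = 3, exponent = n-1-k = 0
B^0 mod M = 13^0 mod 127 = 1
Delta = (9 - 3) * 1 mod 127 = 6
New hash = (90 + 6) mod 127 = 96

Answer: 96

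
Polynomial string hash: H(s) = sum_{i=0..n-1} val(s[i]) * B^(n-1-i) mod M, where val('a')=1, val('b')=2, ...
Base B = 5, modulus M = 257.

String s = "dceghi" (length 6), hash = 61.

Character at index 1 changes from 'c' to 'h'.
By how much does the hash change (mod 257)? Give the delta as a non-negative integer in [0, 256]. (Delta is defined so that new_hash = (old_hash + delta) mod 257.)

Answer: 41

Derivation:
Delta formula: (val(new) - val(old)) * B^(n-1-k) mod M
  val('h') - val('c') = 8 - 3 = 5
  B^(n-1-k) = 5^4 mod 257 = 111
  Delta = 5 * 111 mod 257 = 41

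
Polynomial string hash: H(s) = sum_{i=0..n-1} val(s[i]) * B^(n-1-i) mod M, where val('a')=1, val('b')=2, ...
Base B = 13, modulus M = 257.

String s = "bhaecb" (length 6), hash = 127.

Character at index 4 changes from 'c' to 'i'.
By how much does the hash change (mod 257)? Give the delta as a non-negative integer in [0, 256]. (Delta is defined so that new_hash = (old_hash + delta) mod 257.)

Delta formula: (val(new) - val(old)) * B^(n-1-k) mod M
  val('i') - val('c') = 9 - 3 = 6
  B^(n-1-k) = 13^1 mod 257 = 13
  Delta = 6 * 13 mod 257 = 78

Answer: 78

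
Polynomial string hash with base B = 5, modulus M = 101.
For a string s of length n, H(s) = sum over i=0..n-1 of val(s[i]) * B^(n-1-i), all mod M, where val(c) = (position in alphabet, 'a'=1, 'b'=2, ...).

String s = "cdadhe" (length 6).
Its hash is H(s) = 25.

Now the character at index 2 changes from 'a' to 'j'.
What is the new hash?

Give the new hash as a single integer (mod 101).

val('a') = 1, val('j') = 10
Position k = 2, exponent = n-1-k = 3
B^3 mod M = 5^3 mod 101 = 24
Delta = (10 - 1) * 24 mod 101 = 14
New hash = (25 + 14) mod 101 = 39

Answer: 39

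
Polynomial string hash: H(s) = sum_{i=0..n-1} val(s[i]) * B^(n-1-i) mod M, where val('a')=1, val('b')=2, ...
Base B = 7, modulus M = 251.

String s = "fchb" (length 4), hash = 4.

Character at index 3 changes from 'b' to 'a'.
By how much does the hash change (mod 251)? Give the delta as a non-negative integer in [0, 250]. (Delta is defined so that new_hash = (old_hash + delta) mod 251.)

Delta formula: (val(new) - val(old)) * B^(n-1-k) mod M
  val('a') - val('b') = 1 - 2 = -1
  B^(n-1-k) = 7^0 mod 251 = 1
  Delta = -1 * 1 mod 251 = 250

Answer: 250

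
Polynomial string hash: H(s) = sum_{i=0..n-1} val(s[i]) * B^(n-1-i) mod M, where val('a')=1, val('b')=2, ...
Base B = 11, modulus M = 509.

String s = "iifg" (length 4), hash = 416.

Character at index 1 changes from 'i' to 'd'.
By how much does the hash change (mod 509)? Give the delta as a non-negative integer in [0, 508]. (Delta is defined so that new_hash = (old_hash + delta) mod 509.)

Answer: 413

Derivation:
Delta formula: (val(new) - val(old)) * B^(n-1-k) mod M
  val('d') - val('i') = 4 - 9 = -5
  B^(n-1-k) = 11^2 mod 509 = 121
  Delta = -5 * 121 mod 509 = 413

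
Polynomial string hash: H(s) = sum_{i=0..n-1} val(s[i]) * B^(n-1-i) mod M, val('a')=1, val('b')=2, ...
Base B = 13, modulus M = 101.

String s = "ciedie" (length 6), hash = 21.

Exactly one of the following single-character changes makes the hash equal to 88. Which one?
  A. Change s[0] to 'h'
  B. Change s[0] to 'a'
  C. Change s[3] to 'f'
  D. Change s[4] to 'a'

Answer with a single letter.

Answer: B

Derivation:
Option A: s[0]='c'->'h', delta=(8-3)*13^5 mod 101 = 85, hash=21+85 mod 101 = 5
Option B: s[0]='c'->'a', delta=(1-3)*13^5 mod 101 = 67, hash=21+67 mod 101 = 88 <-- target
Option C: s[3]='d'->'f', delta=(6-4)*13^2 mod 101 = 35, hash=21+35 mod 101 = 56
Option D: s[4]='i'->'a', delta=(1-9)*13^1 mod 101 = 98, hash=21+98 mod 101 = 18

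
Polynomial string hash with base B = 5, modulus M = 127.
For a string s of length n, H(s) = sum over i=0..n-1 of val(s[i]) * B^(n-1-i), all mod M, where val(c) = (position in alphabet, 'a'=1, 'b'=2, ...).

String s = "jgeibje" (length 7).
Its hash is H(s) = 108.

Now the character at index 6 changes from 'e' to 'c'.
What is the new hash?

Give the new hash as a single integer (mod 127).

val('e') = 5, val('c') = 3
Position k = 6, exponent = n-1-k = 0
B^0 mod M = 5^0 mod 127 = 1
Delta = (3 - 5) * 1 mod 127 = 125
New hash = (108 + 125) mod 127 = 106

Answer: 106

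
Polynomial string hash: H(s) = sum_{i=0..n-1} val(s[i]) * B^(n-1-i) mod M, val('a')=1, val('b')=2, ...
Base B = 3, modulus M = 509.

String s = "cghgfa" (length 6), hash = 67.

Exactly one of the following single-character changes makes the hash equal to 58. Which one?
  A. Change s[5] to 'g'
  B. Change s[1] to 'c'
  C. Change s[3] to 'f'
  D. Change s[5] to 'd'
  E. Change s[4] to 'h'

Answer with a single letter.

Option A: s[5]='a'->'g', delta=(7-1)*3^0 mod 509 = 6, hash=67+6 mod 509 = 73
Option B: s[1]='g'->'c', delta=(3-7)*3^4 mod 509 = 185, hash=67+185 mod 509 = 252
Option C: s[3]='g'->'f', delta=(6-7)*3^2 mod 509 = 500, hash=67+500 mod 509 = 58 <-- target
Option D: s[5]='a'->'d', delta=(4-1)*3^0 mod 509 = 3, hash=67+3 mod 509 = 70
Option E: s[4]='f'->'h', delta=(8-6)*3^1 mod 509 = 6, hash=67+6 mod 509 = 73

Answer: C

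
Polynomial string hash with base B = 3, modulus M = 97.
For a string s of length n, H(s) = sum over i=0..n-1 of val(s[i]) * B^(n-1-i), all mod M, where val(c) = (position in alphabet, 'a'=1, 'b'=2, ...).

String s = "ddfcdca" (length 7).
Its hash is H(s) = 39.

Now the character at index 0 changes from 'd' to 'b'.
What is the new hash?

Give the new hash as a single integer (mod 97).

val('d') = 4, val('b') = 2
Position k = 0, exponent = n-1-k = 6
B^6 mod M = 3^6 mod 97 = 50
Delta = (2 - 4) * 50 mod 97 = 94
New hash = (39 + 94) mod 97 = 36

Answer: 36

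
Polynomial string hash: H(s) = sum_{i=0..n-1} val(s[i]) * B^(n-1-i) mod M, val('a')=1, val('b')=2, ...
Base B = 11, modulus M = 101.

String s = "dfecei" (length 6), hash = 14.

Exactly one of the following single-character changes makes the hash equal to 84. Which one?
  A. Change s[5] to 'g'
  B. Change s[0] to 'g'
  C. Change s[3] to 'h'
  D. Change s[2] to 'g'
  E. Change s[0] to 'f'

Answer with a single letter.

Answer: B

Derivation:
Option A: s[5]='i'->'g', delta=(7-9)*11^0 mod 101 = 99, hash=14+99 mod 101 = 12
Option B: s[0]='d'->'g', delta=(7-4)*11^5 mod 101 = 70, hash=14+70 mod 101 = 84 <-- target
Option C: s[3]='c'->'h', delta=(8-3)*11^2 mod 101 = 100, hash=14+100 mod 101 = 13
Option D: s[2]='e'->'g', delta=(7-5)*11^3 mod 101 = 36, hash=14+36 mod 101 = 50
Option E: s[0]='d'->'f', delta=(6-4)*11^5 mod 101 = 13, hash=14+13 mod 101 = 27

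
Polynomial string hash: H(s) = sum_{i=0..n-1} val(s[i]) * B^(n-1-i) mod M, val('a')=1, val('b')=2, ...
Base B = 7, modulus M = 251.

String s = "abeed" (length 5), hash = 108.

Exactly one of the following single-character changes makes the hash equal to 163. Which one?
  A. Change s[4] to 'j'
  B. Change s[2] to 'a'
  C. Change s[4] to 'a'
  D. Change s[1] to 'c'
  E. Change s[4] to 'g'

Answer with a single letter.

Option A: s[4]='d'->'j', delta=(10-4)*7^0 mod 251 = 6, hash=108+6 mod 251 = 114
Option B: s[2]='e'->'a', delta=(1-5)*7^2 mod 251 = 55, hash=108+55 mod 251 = 163 <-- target
Option C: s[4]='d'->'a', delta=(1-4)*7^0 mod 251 = 248, hash=108+248 mod 251 = 105
Option D: s[1]='b'->'c', delta=(3-2)*7^3 mod 251 = 92, hash=108+92 mod 251 = 200
Option E: s[4]='d'->'g', delta=(7-4)*7^0 mod 251 = 3, hash=108+3 mod 251 = 111

Answer: B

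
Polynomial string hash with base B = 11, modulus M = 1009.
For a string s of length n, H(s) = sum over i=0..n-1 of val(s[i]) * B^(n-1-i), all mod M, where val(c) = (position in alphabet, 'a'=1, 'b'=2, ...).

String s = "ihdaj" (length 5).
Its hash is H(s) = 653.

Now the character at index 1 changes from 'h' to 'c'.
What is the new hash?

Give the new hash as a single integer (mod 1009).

val('h') = 8, val('c') = 3
Position k = 1, exponent = n-1-k = 3
B^3 mod M = 11^3 mod 1009 = 322
Delta = (3 - 8) * 322 mod 1009 = 408
New hash = (653 + 408) mod 1009 = 52

Answer: 52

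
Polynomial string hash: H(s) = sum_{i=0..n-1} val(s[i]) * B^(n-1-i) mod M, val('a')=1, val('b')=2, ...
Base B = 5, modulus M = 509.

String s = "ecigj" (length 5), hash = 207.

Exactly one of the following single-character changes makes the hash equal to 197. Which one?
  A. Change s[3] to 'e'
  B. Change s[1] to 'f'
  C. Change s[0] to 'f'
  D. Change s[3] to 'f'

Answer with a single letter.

Answer: A

Derivation:
Option A: s[3]='g'->'e', delta=(5-7)*5^1 mod 509 = 499, hash=207+499 mod 509 = 197 <-- target
Option B: s[1]='c'->'f', delta=(6-3)*5^3 mod 509 = 375, hash=207+375 mod 509 = 73
Option C: s[0]='e'->'f', delta=(6-5)*5^4 mod 509 = 116, hash=207+116 mod 509 = 323
Option D: s[3]='g'->'f', delta=(6-7)*5^1 mod 509 = 504, hash=207+504 mod 509 = 202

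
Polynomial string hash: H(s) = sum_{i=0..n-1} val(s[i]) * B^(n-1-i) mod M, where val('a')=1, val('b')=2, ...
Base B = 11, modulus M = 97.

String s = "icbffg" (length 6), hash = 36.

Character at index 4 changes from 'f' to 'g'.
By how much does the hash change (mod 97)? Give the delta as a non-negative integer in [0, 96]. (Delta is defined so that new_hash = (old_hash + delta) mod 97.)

Answer: 11

Derivation:
Delta formula: (val(new) - val(old)) * B^(n-1-k) mod M
  val('g') - val('f') = 7 - 6 = 1
  B^(n-1-k) = 11^1 mod 97 = 11
  Delta = 1 * 11 mod 97 = 11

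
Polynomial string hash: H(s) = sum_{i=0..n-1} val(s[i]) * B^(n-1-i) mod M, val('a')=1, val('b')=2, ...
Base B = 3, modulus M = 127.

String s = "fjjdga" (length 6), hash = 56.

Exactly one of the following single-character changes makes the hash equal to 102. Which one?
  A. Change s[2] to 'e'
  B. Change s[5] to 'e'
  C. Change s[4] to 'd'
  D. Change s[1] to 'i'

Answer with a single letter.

Answer: D

Derivation:
Option A: s[2]='j'->'e', delta=(5-10)*3^3 mod 127 = 119, hash=56+119 mod 127 = 48
Option B: s[5]='a'->'e', delta=(5-1)*3^0 mod 127 = 4, hash=56+4 mod 127 = 60
Option C: s[4]='g'->'d', delta=(4-7)*3^1 mod 127 = 118, hash=56+118 mod 127 = 47
Option D: s[1]='j'->'i', delta=(9-10)*3^4 mod 127 = 46, hash=56+46 mod 127 = 102 <-- target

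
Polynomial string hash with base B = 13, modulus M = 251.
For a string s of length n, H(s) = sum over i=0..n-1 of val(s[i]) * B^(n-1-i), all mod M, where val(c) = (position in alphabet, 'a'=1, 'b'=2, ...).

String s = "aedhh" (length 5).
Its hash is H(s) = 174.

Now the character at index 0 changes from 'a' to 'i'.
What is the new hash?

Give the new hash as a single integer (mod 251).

Answer: 1

Derivation:
val('a') = 1, val('i') = 9
Position k = 0, exponent = n-1-k = 4
B^4 mod M = 13^4 mod 251 = 198
Delta = (9 - 1) * 198 mod 251 = 78
New hash = (174 + 78) mod 251 = 1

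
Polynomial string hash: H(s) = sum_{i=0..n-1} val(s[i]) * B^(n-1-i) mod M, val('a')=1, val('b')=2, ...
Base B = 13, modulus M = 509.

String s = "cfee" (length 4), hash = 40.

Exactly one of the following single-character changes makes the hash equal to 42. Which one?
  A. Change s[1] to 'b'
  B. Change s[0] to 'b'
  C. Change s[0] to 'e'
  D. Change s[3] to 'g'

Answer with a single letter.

Answer: D

Derivation:
Option A: s[1]='f'->'b', delta=(2-6)*13^2 mod 509 = 342, hash=40+342 mod 509 = 382
Option B: s[0]='c'->'b', delta=(2-3)*13^3 mod 509 = 348, hash=40+348 mod 509 = 388
Option C: s[0]='c'->'e', delta=(5-3)*13^3 mod 509 = 322, hash=40+322 mod 509 = 362
Option D: s[3]='e'->'g', delta=(7-5)*13^0 mod 509 = 2, hash=40+2 mod 509 = 42 <-- target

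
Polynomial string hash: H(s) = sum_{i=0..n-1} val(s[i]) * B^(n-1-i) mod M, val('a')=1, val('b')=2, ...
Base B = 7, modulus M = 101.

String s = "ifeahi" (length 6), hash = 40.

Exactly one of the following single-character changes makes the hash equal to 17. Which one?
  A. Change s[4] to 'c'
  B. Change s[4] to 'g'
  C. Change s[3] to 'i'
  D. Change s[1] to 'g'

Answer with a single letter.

Option A: s[4]='h'->'c', delta=(3-8)*7^1 mod 101 = 66, hash=40+66 mod 101 = 5
Option B: s[4]='h'->'g', delta=(7-8)*7^1 mod 101 = 94, hash=40+94 mod 101 = 33
Option C: s[3]='a'->'i', delta=(9-1)*7^2 mod 101 = 89, hash=40+89 mod 101 = 28
Option D: s[1]='f'->'g', delta=(7-6)*7^4 mod 101 = 78, hash=40+78 mod 101 = 17 <-- target

Answer: D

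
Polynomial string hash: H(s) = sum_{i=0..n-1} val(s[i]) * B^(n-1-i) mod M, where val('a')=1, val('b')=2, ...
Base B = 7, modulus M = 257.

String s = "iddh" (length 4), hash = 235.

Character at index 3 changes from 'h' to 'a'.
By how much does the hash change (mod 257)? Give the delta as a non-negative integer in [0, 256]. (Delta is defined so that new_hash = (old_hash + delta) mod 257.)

Answer: 250

Derivation:
Delta formula: (val(new) - val(old)) * B^(n-1-k) mod M
  val('a') - val('h') = 1 - 8 = -7
  B^(n-1-k) = 7^0 mod 257 = 1
  Delta = -7 * 1 mod 257 = 250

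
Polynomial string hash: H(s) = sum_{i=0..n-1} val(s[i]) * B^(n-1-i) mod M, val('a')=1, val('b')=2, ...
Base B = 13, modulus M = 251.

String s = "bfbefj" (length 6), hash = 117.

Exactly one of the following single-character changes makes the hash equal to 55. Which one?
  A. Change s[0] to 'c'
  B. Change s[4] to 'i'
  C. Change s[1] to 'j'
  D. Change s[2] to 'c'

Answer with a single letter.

Option A: s[0]='b'->'c', delta=(3-2)*13^5 mod 251 = 64, hash=117+64 mod 251 = 181
Option B: s[4]='f'->'i', delta=(9-6)*13^1 mod 251 = 39, hash=117+39 mod 251 = 156
Option C: s[1]='f'->'j', delta=(10-6)*13^4 mod 251 = 39, hash=117+39 mod 251 = 156
Option D: s[2]='b'->'c', delta=(3-2)*13^3 mod 251 = 189, hash=117+189 mod 251 = 55 <-- target

Answer: D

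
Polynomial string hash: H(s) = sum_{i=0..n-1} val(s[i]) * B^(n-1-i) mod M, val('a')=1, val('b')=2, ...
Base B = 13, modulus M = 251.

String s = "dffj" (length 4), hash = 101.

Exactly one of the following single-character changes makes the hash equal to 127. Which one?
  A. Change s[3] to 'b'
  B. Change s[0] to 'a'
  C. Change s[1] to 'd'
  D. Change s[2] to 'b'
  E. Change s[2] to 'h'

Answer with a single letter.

Answer: E

Derivation:
Option A: s[3]='j'->'b', delta=(2-10)*13^0 mod 251 = 243, hash=101+243 mod 251 = 93
Option B: s[0]='d'->'a', delta=(1-4)*13^3 mod 251 = 186, hash=101+186 mod 251 = 36
Option C: s[1]='f'->'d', delta=(4-6)*13^2 mod 251 = 164, hash=101+164 mod 251 = 14
Option D: s[2]='f'->'b', delta=(2-6)*13^1 mod 251 = 199, hash=101+199 mod 251 = 49
Option E: s[2]='f'->'h', delta=(8-6)*13^1 mod 251 = 26, hash=101+26 mod 251 = 127 <-- target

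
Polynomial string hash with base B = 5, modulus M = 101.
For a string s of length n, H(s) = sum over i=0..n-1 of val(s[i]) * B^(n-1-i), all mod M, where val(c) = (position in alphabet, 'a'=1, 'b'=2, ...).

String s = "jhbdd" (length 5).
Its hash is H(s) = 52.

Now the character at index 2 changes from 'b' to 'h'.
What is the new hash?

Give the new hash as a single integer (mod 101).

val('b') = 2, val('h') = 8
Position k = 2, exponent = n-1-k = 2
B^2 mod M = 5^2 mod 101 = 25
Delta = (8 - 2) * 25 mod 101 = 49
New hash = (52 + 49) mod 101 = 0

Answer: 0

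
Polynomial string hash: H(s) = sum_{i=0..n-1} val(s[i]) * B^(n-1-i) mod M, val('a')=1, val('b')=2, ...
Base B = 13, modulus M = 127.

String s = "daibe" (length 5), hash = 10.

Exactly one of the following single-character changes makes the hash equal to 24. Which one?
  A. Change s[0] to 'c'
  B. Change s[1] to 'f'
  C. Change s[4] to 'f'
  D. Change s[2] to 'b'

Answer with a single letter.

Option A: s[0]='d'->'c', delta=(3-4)*13^4 mod 127 = 14, hash=10+14 mod 127 = 24 <-- target
Option B: s[1]='a'->'f', delta=(6-1)*13^3 mod 127 = 63, hash=10+63 mod 127 = 73
Option C: s[4]='e'->'f', delta=(6-5)*13^0 mod 127 = 1, hash=10+1 mod 127 = 11
Option D: s[2]='i'->'b', delta=(2-9)*13^2 mod 127 = 87, hash=10+87 mod 127 = 97

Answer: A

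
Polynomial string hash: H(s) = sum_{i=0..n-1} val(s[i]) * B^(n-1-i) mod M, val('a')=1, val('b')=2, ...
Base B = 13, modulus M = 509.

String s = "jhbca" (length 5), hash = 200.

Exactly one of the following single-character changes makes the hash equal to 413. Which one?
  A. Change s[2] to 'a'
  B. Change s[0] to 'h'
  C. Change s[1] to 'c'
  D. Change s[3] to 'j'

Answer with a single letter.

Option A: s[2]='b'->'a', delta=(1-2)*13^2 mod 509 = 340, hash=200+340 mod 509 = 31
Option B: s[0]='j'->'h', delta=(8-10)*13^4 mod 509 = 395, hash=200+395 mod 509 = 86
Option C: s[1]='h'->'c', delta=(3-8)*13^3 mod 509 = 213, hash=200+213 mod 509 = 413 <-- target
Option D: s[3]='c'->'j', delta=(10-3)*13^1 mod 509 = 91, hash=200+91 mod 509 = 291

Answer: C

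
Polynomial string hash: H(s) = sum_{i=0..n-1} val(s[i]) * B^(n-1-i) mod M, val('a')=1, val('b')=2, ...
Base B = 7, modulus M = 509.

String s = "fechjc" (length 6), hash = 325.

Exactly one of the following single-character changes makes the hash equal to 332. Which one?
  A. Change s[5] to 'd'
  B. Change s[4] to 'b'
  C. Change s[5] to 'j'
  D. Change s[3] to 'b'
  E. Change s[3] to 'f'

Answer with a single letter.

Option A: s[5]='c'->'d', delta=(4-3)*7^0 mod 509 = 1, hash=325+1 mod 509 = 326
Option B: s[4]='j'->'b', delta=(2-10)*7^1 mod 509 = 453, hash=325+453 mod 509 = 269
Option C: s[5]='c'->'j', delta=(10-3)*7^0 mod 509 = 7, hash=325+7 mod 509 = 332 <-- target
Option D: s[3]='h'->'b', delta=(2-8)*7^2 mod 509 = 215, hash=325+215 mod 509 = 31
Option E: s[3]='h'->'f', delta=(6-8)*7^2 mod 509 = 411, hash=325+411 mod 509 = 227

Answer: C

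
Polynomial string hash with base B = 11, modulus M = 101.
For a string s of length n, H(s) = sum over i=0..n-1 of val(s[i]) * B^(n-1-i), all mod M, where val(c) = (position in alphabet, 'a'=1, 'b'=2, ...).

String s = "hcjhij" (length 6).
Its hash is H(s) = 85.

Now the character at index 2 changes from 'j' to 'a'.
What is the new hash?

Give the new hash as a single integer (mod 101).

Answer: 24

Derivation:
val('j') = 10, val('a') = 1
Position k = 2, exponent = n-1-k = 3
B^3 mod M = 11^3 mod 101 = 18
Delta = (1 - 10) * 18 mod 101 = 40
New hash = (85 + 40) mod 101 = 24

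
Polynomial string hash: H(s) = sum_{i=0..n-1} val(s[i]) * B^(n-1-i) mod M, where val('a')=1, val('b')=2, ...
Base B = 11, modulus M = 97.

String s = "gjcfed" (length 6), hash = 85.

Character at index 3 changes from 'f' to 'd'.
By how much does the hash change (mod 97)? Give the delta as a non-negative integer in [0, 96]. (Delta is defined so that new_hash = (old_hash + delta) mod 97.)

Answer: 49

Derivation:
Delta formula: (val(new) - val(old)) * B^(n-1-k) mod M
  val('d') - val('f') = 4 - 6 = -2
  B^(n-1-k) = 11^2 mod 97 = 24
  Delta = -2 * 24 mod 97 = 49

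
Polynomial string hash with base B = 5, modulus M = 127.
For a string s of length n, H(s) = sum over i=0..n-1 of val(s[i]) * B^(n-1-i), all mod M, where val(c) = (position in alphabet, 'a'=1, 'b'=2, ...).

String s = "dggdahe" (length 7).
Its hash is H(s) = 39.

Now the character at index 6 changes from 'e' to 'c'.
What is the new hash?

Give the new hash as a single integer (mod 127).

val('e') = 5, val('c') = 3
Position k = 6, exponent = n-1-k = 0
B^0 mod M = 5^0 mod 127 = 1
Delta = (3 - 5) * 1 mod 127 = 125
New hash = (39 + 125) mod 127 = 37

Answer: 37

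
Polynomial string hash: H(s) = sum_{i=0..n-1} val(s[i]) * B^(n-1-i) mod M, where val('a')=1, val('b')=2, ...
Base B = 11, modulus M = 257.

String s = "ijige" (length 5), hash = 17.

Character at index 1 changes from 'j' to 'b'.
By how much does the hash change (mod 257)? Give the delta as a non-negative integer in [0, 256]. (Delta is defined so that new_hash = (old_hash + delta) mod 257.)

Answer: 146

Derivation:
Delta formula: (val(new) - val(old)) * B^(n-1-k) mod M
  val('b') - val('j') = 2 - 10 = -8
  B^(n-1-k) = 11^3 mod 257 = 46
  Delta = -8 * 46 mod 257 = 146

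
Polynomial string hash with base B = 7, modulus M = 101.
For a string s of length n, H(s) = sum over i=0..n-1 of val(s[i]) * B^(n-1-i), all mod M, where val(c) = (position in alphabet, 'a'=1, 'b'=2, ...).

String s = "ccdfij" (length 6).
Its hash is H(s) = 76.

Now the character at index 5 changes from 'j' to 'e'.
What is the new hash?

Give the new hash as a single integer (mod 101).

Answer: 71

Derivation:
val('j') = 10, val('e') = 5
Position k = 5, exponent = n-1-k = 0
B^0 mod M = 7^0 mod 101 = 1
Delta = (5 - 10) * 1 mod 101 = 96
New hash = (76 + 96) mod 101 = 71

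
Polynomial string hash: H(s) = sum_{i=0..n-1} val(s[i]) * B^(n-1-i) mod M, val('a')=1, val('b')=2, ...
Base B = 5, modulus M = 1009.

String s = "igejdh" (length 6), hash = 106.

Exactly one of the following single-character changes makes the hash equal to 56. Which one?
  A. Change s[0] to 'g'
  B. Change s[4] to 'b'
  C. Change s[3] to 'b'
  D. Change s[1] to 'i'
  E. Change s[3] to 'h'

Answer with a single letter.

Option A: s[0]='i'->'g', delta=(7-9)*5^5 mod 1009 = 813, hash=106+813 mod 1009 = 919
Option B: s[4]='d'->'b', delta=(2-4)*5^1 mod 1009 = 999, hash=106+999 mod 1009 = 96
Option C: s[3]='j'->'b', delta=(2-10)*5^2 mod 1009 = 809, hash=106+809 mod 1009 = 915
Option D: s[1]='g'->'i', delta=(9-7)*5^4 mod 1009 = 241, hash=106+241 mod 1009 = 347
Option E: s[3]='j'->'h', delta=(8-10)*5^2 mod 1009 = 959, hash=106+959 mod 1009 = 56 <-- target

Answer: E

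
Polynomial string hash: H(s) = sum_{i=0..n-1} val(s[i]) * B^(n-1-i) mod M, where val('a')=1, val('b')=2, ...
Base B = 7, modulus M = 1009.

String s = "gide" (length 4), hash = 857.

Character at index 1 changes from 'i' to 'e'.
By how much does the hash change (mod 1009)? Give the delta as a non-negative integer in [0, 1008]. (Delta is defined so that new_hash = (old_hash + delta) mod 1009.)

Delta formula: (val(new) - val(old)) * B^(n-1-k) mod M
  val('e') - val('i') = 5 - 9 = -4
  B^(n-1-k) = 7^2 mod 1009 = 49
  Delta = -4 * 49 mod 1009 = 813

Answer: 813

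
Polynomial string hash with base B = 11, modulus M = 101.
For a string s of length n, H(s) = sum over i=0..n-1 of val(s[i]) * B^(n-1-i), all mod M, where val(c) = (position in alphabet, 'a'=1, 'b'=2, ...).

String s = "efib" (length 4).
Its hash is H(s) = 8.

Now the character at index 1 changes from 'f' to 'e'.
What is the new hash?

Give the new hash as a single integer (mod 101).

val('f') = 6, val('e') = 5
Position k = 1, exponent = n-1-k = 2
B^2 mod M = 11^2 mod 101 = 20
Delta = (5 - 6) * 20 mod 101 = 81
New hash = (8 + 81) mod 101 = 89

Answer: 89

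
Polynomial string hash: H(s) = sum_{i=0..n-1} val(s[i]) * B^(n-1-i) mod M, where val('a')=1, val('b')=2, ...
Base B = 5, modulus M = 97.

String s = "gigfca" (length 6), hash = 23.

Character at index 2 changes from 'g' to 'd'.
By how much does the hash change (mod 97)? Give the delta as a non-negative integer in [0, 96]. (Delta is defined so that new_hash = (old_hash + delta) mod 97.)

Answer: 13

Derivation:
Delta formula: (val(new) - val(old)) * B^(n-1-k) mod M
  val('d') - val('g') = 4 - 7 = -3
  B^(n-1-k) = 5^3 mod 97 = 28
  Delta = -3 * 28 mod 97 = 13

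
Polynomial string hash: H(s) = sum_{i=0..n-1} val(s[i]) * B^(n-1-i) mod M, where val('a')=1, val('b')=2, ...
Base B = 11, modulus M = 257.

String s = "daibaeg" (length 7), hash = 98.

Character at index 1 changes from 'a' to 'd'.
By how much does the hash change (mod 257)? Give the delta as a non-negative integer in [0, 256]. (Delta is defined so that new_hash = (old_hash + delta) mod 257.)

Delta formula: (val(new) - val(old)) * B^(n-1-k) mod M
  val('d') - val('a') = 4 - 1 = 3
  B^(n-1-k) = 11^5 mod 257 = 169
  Delta = 3 * 169 mod 257 = 250

Answer: 250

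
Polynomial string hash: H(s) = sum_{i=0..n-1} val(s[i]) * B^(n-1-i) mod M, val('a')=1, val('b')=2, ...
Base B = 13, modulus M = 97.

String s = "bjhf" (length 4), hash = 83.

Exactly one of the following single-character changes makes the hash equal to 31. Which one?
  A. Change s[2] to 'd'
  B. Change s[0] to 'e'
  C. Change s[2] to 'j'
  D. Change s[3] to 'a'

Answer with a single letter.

Answer: A

Derivation:
Option A: s[2]='h'->'d', delta=(4-8)*13^1 mod 97 = 45, hash=83+45 mod 97 = 31 <-- target
Option B: s[0]='b'->'e', delta=(5-2)*13^3 mod 97 = 92, hash=83+92 mod 97 = 78
Option C: s[2]='h'->'j', delta=(10-8)*13^1 mod 97 = 26, hash=83+26 mod 97 = 12
Option D: s[3]='f'->'a', delta=(1-6)*13^0 mod 97 = 92, hash=83+92 mod 97 = 78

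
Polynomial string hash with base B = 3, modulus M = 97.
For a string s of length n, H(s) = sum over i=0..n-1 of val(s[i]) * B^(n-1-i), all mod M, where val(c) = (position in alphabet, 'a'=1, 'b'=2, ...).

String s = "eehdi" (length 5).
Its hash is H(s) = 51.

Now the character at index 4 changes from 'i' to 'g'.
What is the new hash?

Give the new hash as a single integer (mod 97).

val('i') = 9, val('g') = 7
Position k = 4, exponent = n-1-k = 0
B^0 mod M = 3^0 mod 97 = 1
Delta = (7 - 9) * 1 mod 97 = 95
New hash = (51 + 95) mod 97 = 49

Answer: 49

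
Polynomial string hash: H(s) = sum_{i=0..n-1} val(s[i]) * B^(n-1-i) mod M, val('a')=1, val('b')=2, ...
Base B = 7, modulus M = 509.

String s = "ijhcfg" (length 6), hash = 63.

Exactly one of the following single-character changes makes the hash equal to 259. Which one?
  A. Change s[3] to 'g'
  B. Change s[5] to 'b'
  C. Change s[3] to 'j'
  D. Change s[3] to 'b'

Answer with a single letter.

Answer: A

Derivation:
Option A: s[3]='c'->'g', delta=(7-3)*7^2 mod 509 = 196, hash=63+196 mod 509 = 259 <-- target
Option B: s[5]='g'->'b', delta=(2-7)*7^0 mod 509 = 504, hash=63+504 mod 509 = 58
Option C: s[3]='c'->'j', delta=(10-3)*7^2 mod 509 = 343, hash=63+343 mod 509 = 406
Option D: s[3]='c'->'b', delta=(2-3)*7^2 mod 509 = 460, hash=63+460 mod 509 = 14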